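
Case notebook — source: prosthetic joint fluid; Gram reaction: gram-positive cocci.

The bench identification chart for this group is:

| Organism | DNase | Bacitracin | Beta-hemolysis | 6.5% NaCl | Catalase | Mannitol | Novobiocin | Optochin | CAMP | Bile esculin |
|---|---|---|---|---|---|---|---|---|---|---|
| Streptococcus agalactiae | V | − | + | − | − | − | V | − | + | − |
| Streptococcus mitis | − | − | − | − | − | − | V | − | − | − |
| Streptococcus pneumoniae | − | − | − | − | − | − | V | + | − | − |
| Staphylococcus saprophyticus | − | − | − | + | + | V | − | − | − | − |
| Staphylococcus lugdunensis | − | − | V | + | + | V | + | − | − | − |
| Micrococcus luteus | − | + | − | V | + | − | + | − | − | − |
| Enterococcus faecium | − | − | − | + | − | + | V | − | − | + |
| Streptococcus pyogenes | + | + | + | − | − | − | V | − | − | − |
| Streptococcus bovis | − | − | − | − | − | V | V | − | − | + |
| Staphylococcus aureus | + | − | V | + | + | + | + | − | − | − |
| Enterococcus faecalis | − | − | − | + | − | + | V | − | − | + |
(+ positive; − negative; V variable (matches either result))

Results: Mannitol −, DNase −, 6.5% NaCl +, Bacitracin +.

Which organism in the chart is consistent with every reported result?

Micrococcus luteus

Mannitol −: excludes Enterococcus faecium, Staphylococcus aureus, Enterococcus faecalis — 8 left.
Bacitracin +: excludes 6 organisms — 2 left.
6.5% NaCl +: excludes Streptococcus pyogenes — 1 left.
DNase −: the one remaining candidate is consistent.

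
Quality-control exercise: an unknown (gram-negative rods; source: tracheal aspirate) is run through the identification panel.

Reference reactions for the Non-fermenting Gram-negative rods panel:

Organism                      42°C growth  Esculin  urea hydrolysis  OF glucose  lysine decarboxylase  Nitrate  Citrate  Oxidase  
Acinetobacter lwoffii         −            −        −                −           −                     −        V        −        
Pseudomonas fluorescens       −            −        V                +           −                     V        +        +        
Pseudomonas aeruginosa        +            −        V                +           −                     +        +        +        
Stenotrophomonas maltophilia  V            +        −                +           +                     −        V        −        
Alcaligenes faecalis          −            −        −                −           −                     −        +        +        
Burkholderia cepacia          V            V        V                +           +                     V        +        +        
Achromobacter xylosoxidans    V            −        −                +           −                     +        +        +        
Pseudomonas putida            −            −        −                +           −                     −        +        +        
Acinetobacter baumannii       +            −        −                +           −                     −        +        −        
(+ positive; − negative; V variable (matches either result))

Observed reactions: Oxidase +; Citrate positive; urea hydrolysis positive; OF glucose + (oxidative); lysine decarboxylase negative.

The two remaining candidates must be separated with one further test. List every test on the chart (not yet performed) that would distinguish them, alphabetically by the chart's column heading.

42°C growth

Citrate +: all 9 remaining candidates are consistent.
OF glucose +: excludes Acinetobacter lwoffii, Alcaligenes faecalis — 7 left.
lysine decarboxylase −: excludes Stenotrophomonas maltophilia, Burkholderia cepacia — 5 left.
Oxidase +: excludes Acinetobacter baumannii — 4 left.
urea hydrolysis +: excludes Achromobacter xylosoxidans, Pseudomonas putida — 2 left.
Two candidates remain: Pseudomonas aeruginosa and Pseudomonas fluorescens.
  42°C growth: Pseudomonas aeruginosa +, Pseudomonas fluorescens − — discriminates.
  Esculin: − vs − — same for both, does not separate.
  Nitrate: + vs V — variable for at least one, does not separate.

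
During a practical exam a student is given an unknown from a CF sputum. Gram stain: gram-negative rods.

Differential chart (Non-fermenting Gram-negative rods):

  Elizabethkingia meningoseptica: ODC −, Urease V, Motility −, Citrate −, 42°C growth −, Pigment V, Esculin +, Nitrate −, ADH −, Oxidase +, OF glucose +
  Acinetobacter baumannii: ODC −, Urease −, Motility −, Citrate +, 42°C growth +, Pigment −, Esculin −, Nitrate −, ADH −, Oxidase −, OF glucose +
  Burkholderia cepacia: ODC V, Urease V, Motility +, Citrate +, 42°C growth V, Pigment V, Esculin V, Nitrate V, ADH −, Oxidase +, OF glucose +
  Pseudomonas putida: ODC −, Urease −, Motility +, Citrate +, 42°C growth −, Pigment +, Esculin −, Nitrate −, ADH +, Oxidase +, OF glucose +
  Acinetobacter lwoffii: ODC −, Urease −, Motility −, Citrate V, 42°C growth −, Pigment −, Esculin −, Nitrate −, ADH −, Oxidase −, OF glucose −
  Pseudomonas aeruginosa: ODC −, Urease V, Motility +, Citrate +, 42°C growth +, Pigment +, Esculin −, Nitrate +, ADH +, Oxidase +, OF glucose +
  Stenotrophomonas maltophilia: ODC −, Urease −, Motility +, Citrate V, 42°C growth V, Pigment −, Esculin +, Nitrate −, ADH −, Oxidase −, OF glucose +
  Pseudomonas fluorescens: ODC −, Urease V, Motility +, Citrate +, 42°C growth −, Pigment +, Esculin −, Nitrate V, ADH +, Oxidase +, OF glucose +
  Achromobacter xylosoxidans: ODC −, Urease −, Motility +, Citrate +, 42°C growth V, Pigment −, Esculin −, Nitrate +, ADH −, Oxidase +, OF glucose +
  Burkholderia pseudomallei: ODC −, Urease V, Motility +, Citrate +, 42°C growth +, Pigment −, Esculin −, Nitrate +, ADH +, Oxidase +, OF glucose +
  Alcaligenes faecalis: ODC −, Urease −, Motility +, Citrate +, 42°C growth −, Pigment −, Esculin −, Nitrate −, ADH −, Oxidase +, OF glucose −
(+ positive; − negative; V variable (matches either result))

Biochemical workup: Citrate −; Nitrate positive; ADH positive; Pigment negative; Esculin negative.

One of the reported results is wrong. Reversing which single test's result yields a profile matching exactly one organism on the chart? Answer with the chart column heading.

As reported, no row in the chart matches all 5 reactions.
Reversing Citrate (to +) → unique match: Burkholderia pseudomallei.
Reversing Pigment → still no organism matches.
Reversing Nitrate → still no organism matches.
Reversing ADH → still no organism matches.
Reversing Esculin → still no organism matches.

Citrate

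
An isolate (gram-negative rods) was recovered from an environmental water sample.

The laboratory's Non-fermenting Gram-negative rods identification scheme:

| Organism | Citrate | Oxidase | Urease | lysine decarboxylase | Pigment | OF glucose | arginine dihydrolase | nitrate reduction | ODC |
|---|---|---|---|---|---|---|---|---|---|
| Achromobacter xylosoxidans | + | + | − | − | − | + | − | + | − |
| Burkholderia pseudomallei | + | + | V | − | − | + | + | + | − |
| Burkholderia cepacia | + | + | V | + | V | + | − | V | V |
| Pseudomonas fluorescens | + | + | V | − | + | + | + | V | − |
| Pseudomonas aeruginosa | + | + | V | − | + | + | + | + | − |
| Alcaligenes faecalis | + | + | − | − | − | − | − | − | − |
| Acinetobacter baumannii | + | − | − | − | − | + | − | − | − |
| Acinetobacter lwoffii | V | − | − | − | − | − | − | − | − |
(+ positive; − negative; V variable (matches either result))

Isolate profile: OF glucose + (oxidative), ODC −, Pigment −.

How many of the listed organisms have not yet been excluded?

OF glucose +: excludes Alcaligenes faecalis, Acinetobacter lwoffii — 6 left.
ODC −: all 6 remaining candidates are consistent.
Pigment −: excludes Pseudomonas fluorescens, Pseudomonas aeruginosa — 4 left.
Still consistent: Achromobacter xylosoxidans, Acinetobacter baumannii, Burkholderia cepacia, Burkholderia pseudomallei.

4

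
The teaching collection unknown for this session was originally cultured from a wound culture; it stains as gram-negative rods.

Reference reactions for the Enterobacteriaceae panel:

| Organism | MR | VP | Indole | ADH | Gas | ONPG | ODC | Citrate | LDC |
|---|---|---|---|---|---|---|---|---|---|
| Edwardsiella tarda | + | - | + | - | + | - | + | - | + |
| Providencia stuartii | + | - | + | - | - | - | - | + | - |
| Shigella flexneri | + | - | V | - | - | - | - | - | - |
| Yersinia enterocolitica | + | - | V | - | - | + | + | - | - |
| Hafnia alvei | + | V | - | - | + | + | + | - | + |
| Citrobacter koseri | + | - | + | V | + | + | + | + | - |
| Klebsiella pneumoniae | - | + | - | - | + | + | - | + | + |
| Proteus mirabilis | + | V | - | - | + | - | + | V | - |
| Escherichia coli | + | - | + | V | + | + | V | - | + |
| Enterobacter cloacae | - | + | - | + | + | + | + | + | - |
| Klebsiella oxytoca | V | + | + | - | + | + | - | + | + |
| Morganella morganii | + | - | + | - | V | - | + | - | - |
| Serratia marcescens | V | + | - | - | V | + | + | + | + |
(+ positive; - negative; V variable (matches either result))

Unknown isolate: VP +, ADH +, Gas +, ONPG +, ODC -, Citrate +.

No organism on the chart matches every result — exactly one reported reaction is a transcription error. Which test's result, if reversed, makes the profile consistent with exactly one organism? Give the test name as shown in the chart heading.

As reported, no row in the chart matches all 6 reactions.
Reversing Gas → still no organism matches.
Reversing ONPG → still no organism matches.
Reversing ODC (to +) → unique match: Enterobacter cloacae.
Reversing VP → still no organism matches.
Reversing ADH → 2 organisms match (not unique).
Reversing Citrate → still no organism matches.

ODC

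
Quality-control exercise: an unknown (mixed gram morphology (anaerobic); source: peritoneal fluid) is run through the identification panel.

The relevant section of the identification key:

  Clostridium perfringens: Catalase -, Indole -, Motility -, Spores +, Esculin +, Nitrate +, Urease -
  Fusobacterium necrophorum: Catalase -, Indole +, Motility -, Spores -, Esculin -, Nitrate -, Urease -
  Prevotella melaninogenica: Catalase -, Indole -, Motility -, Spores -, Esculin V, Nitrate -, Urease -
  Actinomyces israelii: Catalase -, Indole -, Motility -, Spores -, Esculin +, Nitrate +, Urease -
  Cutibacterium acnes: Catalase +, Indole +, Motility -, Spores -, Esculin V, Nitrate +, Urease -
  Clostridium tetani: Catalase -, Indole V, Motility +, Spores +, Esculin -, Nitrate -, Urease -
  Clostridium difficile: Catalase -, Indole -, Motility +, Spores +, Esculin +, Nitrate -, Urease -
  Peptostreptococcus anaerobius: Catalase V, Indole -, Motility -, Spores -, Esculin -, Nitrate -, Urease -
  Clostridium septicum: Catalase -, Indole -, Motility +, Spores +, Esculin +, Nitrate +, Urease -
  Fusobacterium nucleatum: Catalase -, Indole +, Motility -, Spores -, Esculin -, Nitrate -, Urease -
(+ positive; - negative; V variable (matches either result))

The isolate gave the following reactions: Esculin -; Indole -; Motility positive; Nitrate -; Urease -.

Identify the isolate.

Esculin -: excludes Clostridium perfringens, Actinomyces israelii, Clostridium difficile, Clostridium septicum — 6 left.
Nitrate -: excludes Cutibacterium acnes — 5 left.
Indole -: excludes Fusobacterium necrophorum, Fusobacterium nucleatum — 3 left.
Motility +: excludes Prevotella melaninogenica, Peptostreptococcus anaerobius — 1 left.
Urease -: the one remaining candidate is consistent.

Clostridium tetani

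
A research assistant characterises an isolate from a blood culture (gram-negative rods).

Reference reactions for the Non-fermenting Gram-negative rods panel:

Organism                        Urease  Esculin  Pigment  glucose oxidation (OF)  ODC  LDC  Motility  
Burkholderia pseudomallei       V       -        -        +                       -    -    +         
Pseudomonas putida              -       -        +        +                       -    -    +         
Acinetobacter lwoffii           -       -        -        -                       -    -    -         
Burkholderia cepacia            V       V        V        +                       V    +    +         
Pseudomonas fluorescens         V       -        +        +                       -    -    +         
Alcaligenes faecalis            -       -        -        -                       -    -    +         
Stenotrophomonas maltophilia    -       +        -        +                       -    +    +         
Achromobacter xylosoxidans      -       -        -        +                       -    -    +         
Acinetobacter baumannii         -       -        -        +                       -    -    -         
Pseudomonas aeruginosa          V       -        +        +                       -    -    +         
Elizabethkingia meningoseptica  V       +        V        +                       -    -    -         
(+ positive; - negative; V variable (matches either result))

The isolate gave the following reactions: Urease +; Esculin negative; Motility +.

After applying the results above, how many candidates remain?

4

Urease +: excludes 6 organisms — 5 left.
Esculin -: excludes Elizabethkingia meningoseptica — 4 left.
Motility +: all 4 remaining candidates are consistent.
Still consistent: Burkholderia cepacia, Burkholderia pseudomallei, Pseudomonas aeruginosa, Pseudomonas fluorescens.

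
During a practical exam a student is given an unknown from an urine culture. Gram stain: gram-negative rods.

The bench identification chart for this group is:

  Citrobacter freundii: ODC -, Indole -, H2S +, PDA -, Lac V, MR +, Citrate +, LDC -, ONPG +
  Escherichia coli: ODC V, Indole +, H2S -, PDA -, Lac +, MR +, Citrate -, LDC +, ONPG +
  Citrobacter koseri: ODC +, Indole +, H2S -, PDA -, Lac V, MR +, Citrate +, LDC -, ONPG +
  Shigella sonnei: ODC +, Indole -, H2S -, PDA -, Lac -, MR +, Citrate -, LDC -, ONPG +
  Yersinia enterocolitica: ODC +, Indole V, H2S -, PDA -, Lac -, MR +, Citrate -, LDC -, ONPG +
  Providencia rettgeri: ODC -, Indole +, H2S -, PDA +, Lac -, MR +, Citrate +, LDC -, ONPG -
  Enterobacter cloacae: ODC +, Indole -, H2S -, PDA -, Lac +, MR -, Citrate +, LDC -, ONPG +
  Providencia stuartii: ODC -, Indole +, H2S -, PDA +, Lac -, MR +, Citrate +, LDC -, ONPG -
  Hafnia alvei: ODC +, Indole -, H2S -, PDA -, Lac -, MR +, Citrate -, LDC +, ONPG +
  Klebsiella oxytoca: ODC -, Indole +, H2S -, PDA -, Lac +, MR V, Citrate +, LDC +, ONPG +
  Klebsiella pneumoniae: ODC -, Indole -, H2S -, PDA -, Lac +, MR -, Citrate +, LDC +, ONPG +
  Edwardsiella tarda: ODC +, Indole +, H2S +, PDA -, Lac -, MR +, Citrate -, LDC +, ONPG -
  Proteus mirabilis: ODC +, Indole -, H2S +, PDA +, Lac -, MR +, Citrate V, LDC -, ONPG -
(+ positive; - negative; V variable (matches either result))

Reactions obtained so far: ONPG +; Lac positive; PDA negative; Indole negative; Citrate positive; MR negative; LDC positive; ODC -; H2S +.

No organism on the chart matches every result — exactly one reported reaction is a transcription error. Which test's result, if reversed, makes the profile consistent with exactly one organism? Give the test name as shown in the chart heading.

As reported, no row in the chart matches all 9 reactions.
Reversing Indole → still no organism matches.
Reversing PDA → still no organism matches.
Reversing ONPG → still no organism matches.
Reversing Citrate → still no organism matches.
Reversing MR → still no organism matches.
Reversing H2S (to -) → unique match: Klebsiella pneumoniae.
Reversing Lac → still no organism matches.
Reversing ODC → still no organism matches.
Reversing LDC → still no organism matches.

H2S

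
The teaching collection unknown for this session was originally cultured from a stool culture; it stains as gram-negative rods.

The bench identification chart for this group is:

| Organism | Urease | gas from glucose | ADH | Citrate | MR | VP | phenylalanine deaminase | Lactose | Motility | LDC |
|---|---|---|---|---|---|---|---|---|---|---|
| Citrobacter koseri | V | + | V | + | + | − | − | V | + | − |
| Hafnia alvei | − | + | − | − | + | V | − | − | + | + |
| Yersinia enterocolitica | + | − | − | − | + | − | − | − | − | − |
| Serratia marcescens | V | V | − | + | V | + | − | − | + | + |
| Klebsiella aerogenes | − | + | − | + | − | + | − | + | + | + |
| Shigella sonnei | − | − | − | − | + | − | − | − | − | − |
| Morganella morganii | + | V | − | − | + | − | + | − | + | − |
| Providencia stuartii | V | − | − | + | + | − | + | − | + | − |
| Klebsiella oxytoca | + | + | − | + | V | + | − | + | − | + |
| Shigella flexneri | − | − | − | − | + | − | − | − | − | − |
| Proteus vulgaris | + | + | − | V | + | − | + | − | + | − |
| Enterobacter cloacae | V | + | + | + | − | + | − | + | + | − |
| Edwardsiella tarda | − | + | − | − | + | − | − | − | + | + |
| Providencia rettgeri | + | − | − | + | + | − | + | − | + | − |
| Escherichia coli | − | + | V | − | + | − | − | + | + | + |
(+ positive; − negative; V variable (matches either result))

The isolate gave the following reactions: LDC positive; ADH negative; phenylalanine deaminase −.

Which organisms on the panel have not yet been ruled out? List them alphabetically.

ADH −: excludes Enterobacter cloacae — 14 left.
LDC +: excludes 8 organisms — 6 left.
phenylalanine deaminase −: all 6 remaining candidates are consistent.

Edwardsiella tarda, Escherichia coli, Hafnia alvei, Klebsiella aerogenes, Klebsiella oxytoca, Serratia marcescens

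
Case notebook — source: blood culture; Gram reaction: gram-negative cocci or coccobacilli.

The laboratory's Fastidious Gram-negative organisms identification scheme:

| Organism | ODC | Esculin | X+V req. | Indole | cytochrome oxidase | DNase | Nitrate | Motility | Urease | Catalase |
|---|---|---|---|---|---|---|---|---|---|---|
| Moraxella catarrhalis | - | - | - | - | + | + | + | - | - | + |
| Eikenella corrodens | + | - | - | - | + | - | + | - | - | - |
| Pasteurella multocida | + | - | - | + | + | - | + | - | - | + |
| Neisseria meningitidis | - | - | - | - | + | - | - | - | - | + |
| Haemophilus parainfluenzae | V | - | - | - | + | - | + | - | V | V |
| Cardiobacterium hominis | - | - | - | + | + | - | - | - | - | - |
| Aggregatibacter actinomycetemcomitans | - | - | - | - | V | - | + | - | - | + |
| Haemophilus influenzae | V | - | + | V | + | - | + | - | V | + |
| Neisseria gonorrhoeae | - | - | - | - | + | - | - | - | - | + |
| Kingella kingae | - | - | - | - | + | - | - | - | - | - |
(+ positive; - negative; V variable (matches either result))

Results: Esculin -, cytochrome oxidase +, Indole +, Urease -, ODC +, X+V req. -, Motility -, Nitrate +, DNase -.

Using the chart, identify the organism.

Esculin -: all 10 remaining candidates are consistent.
Urease -: all 10 remaining candidates are consistent.
Motility -: all 10 remaining candidates are consistent.
Nitrate +: excludes Neisseria meningitidis, Cardiobacterium hominis, Neisseria gonorrhoeae, Kingella kingae — 6 left.
ODC +: excludes Moraxella catarrhalis, Aggregatibacter actinomycetemcomitans — 4 left.
Indole +: excludes Eikenella corrodens, Haemophilus parainfluenzae — 2 left.
DNase -: all 2 remaining candidates are consistent.
X+V req. -: excludes Haemophilus influenzae — 1 left.
cytochrome oxidase +: the one remaining candidate is consistent.

Pasteurella multocida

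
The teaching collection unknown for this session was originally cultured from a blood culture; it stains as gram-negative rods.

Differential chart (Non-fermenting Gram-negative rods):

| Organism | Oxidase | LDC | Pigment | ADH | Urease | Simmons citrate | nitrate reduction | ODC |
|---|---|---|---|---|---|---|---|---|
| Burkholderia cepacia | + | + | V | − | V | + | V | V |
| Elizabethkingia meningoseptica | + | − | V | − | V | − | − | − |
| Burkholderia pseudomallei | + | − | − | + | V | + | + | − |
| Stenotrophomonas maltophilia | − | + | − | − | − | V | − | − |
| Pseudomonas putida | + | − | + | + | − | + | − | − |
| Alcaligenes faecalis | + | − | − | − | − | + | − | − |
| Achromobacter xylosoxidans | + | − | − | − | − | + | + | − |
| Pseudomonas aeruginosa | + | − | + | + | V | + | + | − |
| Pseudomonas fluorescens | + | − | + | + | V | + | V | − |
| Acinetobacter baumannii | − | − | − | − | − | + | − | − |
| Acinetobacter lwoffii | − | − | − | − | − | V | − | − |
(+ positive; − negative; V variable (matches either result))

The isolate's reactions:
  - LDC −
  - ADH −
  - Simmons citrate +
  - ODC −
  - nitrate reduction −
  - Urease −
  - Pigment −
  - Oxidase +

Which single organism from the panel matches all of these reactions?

Pigment −: excludes Pseudomonas putida, Pseudomonas aeruginosa, Pseudomonas fluorescens — 8 left.
LDC −: excludes Burkholderia cepacia, Stenotrophomonas maltophilia — 6 left.
nitrate reduction −: excludes Burkholderia pseudomallei, Achromobacter xylosoxidans — 4 left.
ODC −: all 4 remaining candidates are consistent.
Oxidase +: excludes Acinetobacter baumannii, Acinetobacter lwoffii — 2 left.
Simmons citrate +: excludes Elizabethkingia meningoseptica — 1 left.
Urease −: the one remaining candidate is consistent.
ADH −: the one remaining candidate is consistent.

Alcaligenes faecalis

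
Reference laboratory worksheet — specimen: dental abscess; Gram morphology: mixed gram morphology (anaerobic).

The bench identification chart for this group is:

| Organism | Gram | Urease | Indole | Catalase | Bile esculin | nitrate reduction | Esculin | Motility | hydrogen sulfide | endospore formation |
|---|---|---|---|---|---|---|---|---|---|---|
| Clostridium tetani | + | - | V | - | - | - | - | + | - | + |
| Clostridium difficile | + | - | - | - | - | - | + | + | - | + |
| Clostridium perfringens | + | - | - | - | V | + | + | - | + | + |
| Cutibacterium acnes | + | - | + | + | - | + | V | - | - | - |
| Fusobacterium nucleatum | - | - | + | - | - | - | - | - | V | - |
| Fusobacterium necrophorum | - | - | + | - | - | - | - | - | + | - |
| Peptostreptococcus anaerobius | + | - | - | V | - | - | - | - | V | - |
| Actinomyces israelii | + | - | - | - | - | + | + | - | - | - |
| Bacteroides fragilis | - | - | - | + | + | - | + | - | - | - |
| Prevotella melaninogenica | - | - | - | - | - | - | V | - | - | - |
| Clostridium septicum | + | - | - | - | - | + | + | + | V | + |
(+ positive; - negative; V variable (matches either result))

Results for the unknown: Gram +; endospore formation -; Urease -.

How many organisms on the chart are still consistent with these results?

endospore formation -: excludes Clostridium tetani, Clostridium difficile, Clostridium perfringens, Clostridium septicum — 7 left.
Urease -: all 7 remaining candidates are consistent.
Gram +: excludes Fusobacterium nucleatum, Fusobacterium necrophorum, Bacteroides fragilis, Prevotella melaninogenica — 3 left.
Still consistent: Actinomyces israelii, Cutibacterium acnes, Peptostreptococcus anaerobius.

3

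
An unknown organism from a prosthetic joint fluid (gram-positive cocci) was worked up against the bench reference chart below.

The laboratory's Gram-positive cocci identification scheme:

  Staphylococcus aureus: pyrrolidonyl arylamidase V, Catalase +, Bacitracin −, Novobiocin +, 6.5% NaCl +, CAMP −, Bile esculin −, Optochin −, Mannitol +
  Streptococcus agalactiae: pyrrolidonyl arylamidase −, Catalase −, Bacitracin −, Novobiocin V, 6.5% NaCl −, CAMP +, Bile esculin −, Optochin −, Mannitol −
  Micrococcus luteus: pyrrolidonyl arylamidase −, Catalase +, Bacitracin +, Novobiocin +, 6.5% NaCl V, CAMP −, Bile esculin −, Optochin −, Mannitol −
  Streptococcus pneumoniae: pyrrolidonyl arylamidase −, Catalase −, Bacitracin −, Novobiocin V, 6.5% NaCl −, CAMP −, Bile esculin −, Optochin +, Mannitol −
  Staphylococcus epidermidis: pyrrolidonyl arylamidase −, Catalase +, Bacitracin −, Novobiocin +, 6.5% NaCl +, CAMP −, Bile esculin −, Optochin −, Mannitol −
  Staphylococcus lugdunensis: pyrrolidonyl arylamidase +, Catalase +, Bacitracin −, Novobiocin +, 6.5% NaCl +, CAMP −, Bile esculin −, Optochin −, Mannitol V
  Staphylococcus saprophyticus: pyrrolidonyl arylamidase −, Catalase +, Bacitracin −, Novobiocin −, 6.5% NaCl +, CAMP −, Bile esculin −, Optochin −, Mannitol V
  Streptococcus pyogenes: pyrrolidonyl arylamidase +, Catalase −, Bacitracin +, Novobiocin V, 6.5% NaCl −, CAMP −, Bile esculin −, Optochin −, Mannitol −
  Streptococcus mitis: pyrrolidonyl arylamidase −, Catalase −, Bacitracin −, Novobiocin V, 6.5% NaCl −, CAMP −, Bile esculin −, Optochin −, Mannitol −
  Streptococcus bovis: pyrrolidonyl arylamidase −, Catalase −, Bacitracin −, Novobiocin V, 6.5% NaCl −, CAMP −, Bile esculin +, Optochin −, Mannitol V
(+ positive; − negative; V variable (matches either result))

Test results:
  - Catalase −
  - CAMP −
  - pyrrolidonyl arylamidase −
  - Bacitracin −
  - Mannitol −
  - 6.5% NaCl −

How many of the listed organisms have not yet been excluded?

3

Bacitracin −: excludes Micrococcus luteus, Streptococcus pyogenes — 8 left.
Mannitol −: excludes Staphylococcus aureus — 7 left.
pyrrolidonyl arylamidase −: excludes Staphylococcus lugdunensis — 6 left.
Catalase −: excludes Staphylococcus epidermidis, Staphylococcus saprophyticus — 4 left.
6.5% NaCl −: all 4 remaining candidates are consistent.
CAMP −: excludes Streptococcus agalactiae — 3 left.
Still consistent: Streptococcus bovis, Streptococcus mitis, Streptococcus pneumoniae.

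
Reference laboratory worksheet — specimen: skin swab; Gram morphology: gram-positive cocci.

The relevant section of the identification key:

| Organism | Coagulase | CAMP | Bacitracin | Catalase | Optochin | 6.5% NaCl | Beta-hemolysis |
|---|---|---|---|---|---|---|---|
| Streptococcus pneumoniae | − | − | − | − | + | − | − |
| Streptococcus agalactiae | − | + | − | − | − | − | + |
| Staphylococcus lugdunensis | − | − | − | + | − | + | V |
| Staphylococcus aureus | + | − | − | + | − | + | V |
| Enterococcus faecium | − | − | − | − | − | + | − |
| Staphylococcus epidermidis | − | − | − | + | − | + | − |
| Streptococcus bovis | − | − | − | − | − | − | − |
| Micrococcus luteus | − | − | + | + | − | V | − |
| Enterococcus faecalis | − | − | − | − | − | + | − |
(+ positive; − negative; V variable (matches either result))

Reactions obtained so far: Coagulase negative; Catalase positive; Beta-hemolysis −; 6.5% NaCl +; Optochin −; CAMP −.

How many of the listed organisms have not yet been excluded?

Beta-hemolysis −: excludes Streptococcus agalactiae — 8 left.
Optochin −: excludes Streptococcus pneumoniae — 7 left.
Coagulase −: excludes Staphylococcus aureus — 6 left.
6.5% NaCl +: excludes Streptococcus bovis — 5 left.
CAMP −: all 5 remaining candidates are consistent.
Catalase +: excludes Enterococcus faecium, Enterococcus faecalis — 3 left.
Still consistent: Micrococcus luteus, Staphylococcus epidermidis, Staphylococcus lugdunensis.

3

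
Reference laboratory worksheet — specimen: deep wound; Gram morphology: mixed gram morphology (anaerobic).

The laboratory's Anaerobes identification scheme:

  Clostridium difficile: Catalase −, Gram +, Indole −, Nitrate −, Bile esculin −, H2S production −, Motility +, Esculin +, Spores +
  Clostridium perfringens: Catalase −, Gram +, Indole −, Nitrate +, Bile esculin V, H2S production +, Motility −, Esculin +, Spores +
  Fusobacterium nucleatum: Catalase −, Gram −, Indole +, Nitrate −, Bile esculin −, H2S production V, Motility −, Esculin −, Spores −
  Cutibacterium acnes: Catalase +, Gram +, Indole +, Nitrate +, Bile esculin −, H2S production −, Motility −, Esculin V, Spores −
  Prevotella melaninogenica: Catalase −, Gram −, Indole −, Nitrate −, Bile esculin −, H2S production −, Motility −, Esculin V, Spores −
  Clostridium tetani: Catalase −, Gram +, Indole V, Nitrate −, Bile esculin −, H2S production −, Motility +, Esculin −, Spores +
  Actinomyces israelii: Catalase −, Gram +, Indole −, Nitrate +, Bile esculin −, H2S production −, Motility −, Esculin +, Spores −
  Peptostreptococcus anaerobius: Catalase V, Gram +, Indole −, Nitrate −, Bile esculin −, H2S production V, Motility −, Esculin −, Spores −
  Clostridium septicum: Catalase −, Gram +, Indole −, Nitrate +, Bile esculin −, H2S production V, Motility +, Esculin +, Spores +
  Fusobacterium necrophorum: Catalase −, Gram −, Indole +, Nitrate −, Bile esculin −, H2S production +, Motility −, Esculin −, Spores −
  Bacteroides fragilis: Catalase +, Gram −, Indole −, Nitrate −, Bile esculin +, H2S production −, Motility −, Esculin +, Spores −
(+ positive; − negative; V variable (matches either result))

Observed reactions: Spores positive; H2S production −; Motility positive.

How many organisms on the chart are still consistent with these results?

H2S production −: excludes Clostridium perfringens, Fusobacterium necrophorum — 9 left.
Spores +: excludes 6 organisms — 3 left.
Motility +: all 3 remaining candidates are consistent.
Still consistent: Clostridium difficile, Clostridium septicum, Clostridium tetani.

3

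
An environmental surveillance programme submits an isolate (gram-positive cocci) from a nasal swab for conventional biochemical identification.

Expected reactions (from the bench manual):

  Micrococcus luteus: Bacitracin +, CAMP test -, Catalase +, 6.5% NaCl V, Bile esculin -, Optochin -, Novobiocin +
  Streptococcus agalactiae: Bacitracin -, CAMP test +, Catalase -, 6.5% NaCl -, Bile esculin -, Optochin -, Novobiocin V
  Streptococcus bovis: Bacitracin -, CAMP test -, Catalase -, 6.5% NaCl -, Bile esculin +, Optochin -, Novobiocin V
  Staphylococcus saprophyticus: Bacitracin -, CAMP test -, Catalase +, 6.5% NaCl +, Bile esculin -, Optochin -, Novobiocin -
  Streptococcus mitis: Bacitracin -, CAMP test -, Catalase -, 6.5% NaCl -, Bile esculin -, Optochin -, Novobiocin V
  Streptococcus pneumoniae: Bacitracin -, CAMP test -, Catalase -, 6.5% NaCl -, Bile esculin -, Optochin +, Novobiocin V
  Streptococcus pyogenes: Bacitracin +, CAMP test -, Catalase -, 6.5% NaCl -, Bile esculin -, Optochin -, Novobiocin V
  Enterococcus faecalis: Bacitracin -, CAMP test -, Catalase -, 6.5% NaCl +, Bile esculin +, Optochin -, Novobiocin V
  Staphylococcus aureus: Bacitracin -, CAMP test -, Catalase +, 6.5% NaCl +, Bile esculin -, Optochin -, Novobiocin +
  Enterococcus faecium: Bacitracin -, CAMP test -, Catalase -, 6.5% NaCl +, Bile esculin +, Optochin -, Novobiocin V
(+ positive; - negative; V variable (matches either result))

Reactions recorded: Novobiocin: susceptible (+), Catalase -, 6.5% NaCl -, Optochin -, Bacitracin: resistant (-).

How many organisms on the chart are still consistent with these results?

3

Novobiocin +: excludes Staphylococcus saprophyticus — 9 left.
Catalase -: excludes Micrococcus luteus, Staphylococcus aureus — 7 left.
Bacitracin -: excludes Streptococcus pyogenes — 6 left.
Optochin -: excludes Streptococcus pneumoniae — 5 left.
6.5% NaCl -: excludes Enterococcus faecalis, Enterococcus faecium — 3 left.
Still consistent: Streptococcus agalactiae, Streptococcus bovis, Streptococcus mitis.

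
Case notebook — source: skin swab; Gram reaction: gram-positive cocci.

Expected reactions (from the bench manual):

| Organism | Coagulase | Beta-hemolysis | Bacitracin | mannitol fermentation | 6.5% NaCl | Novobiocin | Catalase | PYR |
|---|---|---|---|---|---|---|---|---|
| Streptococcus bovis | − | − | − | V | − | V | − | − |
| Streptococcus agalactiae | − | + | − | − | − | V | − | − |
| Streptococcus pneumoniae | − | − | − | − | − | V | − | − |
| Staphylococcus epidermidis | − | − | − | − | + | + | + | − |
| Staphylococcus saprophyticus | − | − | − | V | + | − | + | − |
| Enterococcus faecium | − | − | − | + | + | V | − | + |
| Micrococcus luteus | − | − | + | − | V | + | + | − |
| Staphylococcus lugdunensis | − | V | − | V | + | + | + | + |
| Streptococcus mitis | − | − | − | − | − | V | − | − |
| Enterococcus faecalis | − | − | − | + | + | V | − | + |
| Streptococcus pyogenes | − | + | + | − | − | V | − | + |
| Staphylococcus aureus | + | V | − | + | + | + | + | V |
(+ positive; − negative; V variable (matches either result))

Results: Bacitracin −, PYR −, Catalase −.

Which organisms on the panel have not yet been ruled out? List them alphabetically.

Streptococcus agalactiae, Streptococcus bovis, Streptococcus mitis, Streptococcus pneumoniae

Bacitracin −: excludes Micrococcus luteus, Streptococcus pyogenes — 10 left.
Catalase −: excludes Staphylococcus epidermidis, Staphylococcus saprophyticus, Staphylococcus lugdunensis, Staphylococcus aureus — 6 left.
PYR −: excludes Enterococcus faecium, Enterococcus faecalis — 4 left.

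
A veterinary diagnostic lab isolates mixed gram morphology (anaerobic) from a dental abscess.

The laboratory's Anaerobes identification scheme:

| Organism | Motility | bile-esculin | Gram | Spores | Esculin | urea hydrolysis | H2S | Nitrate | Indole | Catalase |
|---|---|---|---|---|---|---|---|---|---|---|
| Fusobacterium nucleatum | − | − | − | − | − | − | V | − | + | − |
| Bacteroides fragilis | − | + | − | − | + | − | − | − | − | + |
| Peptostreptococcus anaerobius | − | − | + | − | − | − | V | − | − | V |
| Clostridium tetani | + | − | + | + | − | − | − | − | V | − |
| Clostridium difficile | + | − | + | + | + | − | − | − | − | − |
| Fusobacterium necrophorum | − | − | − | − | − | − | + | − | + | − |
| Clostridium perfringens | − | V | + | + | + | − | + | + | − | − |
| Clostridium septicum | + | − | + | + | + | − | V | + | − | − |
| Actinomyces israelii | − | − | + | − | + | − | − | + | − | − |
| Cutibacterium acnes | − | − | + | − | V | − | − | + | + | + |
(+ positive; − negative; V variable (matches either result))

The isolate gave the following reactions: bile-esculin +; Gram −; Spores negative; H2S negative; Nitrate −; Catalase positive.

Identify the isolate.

Bacteroides fragilis

Catalase +: excludes 7 organisms — 3 left.
Gram −: excludes Peptostreptococcus anaerobius, Cutibacterium acnes — 1 left.
bile-esculin +: the one remaining candidate is consistent.
H2S −: the one remaining candidate is consistent.
Spores −: the one remaining candidate is consistent.
Nitrate −: the one remaining candidate is consistent.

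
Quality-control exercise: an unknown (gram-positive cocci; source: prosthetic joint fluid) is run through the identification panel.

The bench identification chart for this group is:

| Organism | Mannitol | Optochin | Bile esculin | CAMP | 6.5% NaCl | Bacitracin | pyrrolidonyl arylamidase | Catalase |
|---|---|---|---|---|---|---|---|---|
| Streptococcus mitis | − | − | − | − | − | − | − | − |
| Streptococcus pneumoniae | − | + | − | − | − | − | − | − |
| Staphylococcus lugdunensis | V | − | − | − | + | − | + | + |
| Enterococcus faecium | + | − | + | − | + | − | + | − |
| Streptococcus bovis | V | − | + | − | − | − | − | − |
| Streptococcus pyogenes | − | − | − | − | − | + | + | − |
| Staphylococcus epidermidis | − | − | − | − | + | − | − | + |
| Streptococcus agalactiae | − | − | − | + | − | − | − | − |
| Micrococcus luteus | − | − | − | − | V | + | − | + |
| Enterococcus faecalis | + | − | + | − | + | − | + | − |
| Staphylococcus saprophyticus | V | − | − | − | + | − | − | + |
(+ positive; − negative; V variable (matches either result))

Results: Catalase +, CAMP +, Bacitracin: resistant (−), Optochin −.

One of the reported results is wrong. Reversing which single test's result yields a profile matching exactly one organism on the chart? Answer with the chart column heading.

Catalase

As reported, no row in the chart matches all 4 reactions.
Reversing CAMP → 3 organisms match (not unique).
Reversing Catalase (to −) → unique match: Streptococcus agalactiae.
Reversing Optochin → still no organism matches.
Reversing Bacitracin → still no organism matches.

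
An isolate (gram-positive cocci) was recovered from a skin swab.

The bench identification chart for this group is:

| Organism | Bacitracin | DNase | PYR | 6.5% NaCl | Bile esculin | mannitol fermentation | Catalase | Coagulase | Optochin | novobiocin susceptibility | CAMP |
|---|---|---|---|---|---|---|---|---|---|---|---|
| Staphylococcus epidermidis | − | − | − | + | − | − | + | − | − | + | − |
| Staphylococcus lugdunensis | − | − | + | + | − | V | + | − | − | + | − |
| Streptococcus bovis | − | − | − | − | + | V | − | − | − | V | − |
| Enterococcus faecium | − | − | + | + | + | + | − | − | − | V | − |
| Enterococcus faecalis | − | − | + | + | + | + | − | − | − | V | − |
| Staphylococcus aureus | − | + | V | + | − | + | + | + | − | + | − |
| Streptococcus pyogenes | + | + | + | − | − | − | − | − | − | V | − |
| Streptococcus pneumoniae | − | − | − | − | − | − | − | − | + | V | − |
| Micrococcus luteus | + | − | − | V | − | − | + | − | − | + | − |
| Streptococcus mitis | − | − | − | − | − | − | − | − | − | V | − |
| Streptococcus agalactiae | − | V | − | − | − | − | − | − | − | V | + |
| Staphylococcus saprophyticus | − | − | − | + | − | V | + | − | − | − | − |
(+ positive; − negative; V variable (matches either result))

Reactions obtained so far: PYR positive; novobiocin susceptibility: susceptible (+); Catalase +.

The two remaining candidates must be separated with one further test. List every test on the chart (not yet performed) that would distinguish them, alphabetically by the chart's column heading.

novobiocin susceptibility +: excludes Staphylococcus saprophyticus — 11 left.
PYR +: excludes 6 organisms — 5 left.
Catalase +: excludes Enterococcus faecium, Enterococcus faecalis, Streptococcus pyogenes — 2 left.
Two candidates remain: Staphylococcus aureus and Staphylococcus lugdunensis.
  Bacitracin: − vs − — same for both, does not separate.
  DNase: Staphylococcus aureus +, Staphylococcus lugdunensis − — discriminates.
  6.5% NaCl: + vs + — same for both, does not separate.
  Bile esculin: − vs − — same for both, does not separate.
  mannitol fermentation: + vs V — variable for at least one, does not separate.
  Coagulase: Staphylococcus aureus +, Staphylococcus lugdunensis − — discriminates.
  Optochin: − vs − — same for both, does not separate.
  CAMP: − vs − — same for both, does not separate.

Coagulase, DNase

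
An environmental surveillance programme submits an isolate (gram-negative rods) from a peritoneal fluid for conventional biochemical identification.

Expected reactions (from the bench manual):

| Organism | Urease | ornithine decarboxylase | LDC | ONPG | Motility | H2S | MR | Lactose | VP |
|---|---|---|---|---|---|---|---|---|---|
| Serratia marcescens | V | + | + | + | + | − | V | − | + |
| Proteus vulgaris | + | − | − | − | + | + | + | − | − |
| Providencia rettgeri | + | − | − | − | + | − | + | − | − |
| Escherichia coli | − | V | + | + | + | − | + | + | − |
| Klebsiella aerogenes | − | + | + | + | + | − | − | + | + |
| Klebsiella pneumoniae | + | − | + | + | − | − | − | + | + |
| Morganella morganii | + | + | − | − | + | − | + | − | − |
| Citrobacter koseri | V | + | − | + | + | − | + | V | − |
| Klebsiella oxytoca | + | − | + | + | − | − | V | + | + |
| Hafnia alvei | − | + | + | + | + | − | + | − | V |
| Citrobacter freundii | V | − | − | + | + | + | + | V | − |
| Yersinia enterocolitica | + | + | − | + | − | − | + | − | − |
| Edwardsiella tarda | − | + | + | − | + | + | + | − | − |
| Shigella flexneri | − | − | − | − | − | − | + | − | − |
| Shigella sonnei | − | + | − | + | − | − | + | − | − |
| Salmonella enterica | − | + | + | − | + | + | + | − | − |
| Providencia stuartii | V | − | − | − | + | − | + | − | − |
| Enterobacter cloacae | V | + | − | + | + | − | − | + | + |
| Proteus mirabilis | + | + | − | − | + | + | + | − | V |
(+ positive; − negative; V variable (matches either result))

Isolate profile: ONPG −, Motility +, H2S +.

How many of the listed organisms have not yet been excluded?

4

ONPG −: excludes 11 organisms — 8 left.
H2S +: excludes Providencia rettgeri, Morganella morganii, Shigella flexneri, Providencia stuartii — 4 left.
Motility +: all 4 remaining candidates are consistent.
Still consistent: Edwardsiella tarda, Proteus mirabilis, Proteus vulgaris, Salmonella enterica.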